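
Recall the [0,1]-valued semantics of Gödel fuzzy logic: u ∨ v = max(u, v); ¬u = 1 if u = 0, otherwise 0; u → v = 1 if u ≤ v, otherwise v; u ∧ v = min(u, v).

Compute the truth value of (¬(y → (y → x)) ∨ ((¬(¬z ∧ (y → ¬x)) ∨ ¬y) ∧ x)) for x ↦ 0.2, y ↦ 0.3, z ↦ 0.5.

0.20

(y → x): 0.3 > 0.2, so result = 0.2
(y → (y → x)): 0.3 > 0.2, so result = 0.2
¬(y → (y → x)): Gödel ¬ of 0.2 = 0 (operand ≠ 0)
¬z: Gödel ¬ of 0.5 = 0 (operand ≠ 0)
¬x: Gödel ¬ of 0.2 = 0 (operand ≠ 0)
(y → ¬x): 0.3 > 0, so result = 0
(¬z ∧ (y → ¬x)) = min(0, 0) = 0
¬(¬z ∧ (y → ¬x)): Gödel ¬ of 0 = 1 (operand is 0)
¬y: Gödel ¬ of 0.3 = 0 (operand ≠ 0)
(¬(¬z ∧ (y → ¬x)) ∨ ¬y) = max(1, 0) = 1
((¬(¬z ∧ (y → ¬x)) ∨ ¬y) ∧ x) = min(1, 0.2) = 0.2
(¬(y → (y → x)) ∨ ((¬(¬z ∧ (y → ¬x)) ∨ ¬y) ∧ x)) = max(0, 0.2) = 0.2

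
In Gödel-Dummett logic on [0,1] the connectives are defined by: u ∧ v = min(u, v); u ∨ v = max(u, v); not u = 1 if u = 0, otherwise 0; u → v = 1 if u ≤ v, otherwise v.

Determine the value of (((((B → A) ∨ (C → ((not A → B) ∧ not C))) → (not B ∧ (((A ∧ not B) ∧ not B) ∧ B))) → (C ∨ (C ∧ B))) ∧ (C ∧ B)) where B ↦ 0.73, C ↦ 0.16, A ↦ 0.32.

(B → A): 0.73 > 0.32, so result = 0.32
not A: Gödel ¬ of 0.32 = 0 (operand ≠ 0)
(not A → B): 0 ≤ 0.73, so result = 1
not C: Gödel ¬ of 0.16 = 0 (operand ≠ 0)
((not A → B) ∧ not C) = min(1, 0) = 0
(C → ((not A → B) ∧ not C)): 0.16 > 0, so result = 0
((B → A) ∨ (C → ((not A → B) ∧ not C))) = max(0.32, 0) = 0.32
not B: Gödel ¬ of 0.73 = 0 (operand ≠ 0)
not B: Gödel ¬ of 0.73 = 0 (operand ≠ 0)
(A ∧ not B) = min(0.32, 0) = 0
not B: Gödel ¬ of 0.73 = 0 (operand ≠ 0)
((A ∧ not B) ∧ not B) = min(0, 0) = 0
(((A ∧ not B) ∧ not B) ∧ B) = min(0, 0.73) = 0
(not B ∧ (((A ∧ not B) ∧ not B) ∧ B)) = min(0, 0) = 0
(((B → A) ∨ (C → ((not A → B) ∧ not C))) → (not B ∧ (((A ∧ not B) ∧ not B) ∧ B))): 0.32 > 0, so result = 0
(C ∧ B) = min(0.16, 0.73) = 0.16
(C ∨ (C ∧ B)) = max(0.16, 0.16) = 0.16
((((B → A) ∨ (C → ((not A → B) ∧ not C))) → (not B ∧ (((A ∧ not B) ∧ not B) ∧ B))) → (C ∨ (C ∧ B))): 0 ≤ 0.16, so result = 1
(C ∧ B) = min(0.16, 0.73) = 0.16
(((((B → A) ∨ (C → ((not A → B) ∧ not C))) → (not B ∧ (((A ∧ not B) ∧ not B) ∧ B))) → (C ∨ (C ∧ B))) ∧ (C ∧ B)) = min(1, 0.16) = 0.16

0.16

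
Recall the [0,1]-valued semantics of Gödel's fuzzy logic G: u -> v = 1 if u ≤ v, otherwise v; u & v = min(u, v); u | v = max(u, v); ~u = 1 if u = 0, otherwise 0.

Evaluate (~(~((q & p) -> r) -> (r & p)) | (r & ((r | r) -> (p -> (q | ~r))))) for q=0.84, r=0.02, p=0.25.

(q & p) = min(0.84, 0.25) = 0.25
((q & p) -> r): 0.25 > 0.02, so result = 0.02
~((q & p) -> r): Gödel ¬ of 0.02 = 0 (operand ≠ 0)
(r & p) = min(0.02, 0.25) = 0.02
(~((q & p) -> r) -> (r & p)): 0 ≤ 0.02, so result = 1
~(~((q & p) -> r) -> (r & p)): Gödel ¬ of 1 = 0 (operand ≠ 0)
(r | r) = max(0.02, 0.02) = 0.02
~r: Gödel ¬ of 0.02 = 0 (operand ≠ 0)
(q | ~r) = max(0.84, 0) = 0.84
(p -> (q | ~r)): 0.25 ≤ 0.84, so result = 1
((r | r) -> (p -> (q | ~r))): 0.02 ≤ 1, so result = 1
(r & ((r | r) -> (p -> (q | ~r)))) = min(0.02, 1) = 0.02
(~(~((q & p) -> r) -> (r & p)) | (r & ((r | r) -> (p -> (q | ~r))))) = max(0, 0.02) = 0.02

0.02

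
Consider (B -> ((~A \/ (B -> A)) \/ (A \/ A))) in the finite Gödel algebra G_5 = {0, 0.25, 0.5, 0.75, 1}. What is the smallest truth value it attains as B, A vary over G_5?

0.25

The minimum is attained at B = 0.5, A = 0.25:
  ~A: Gödel ¬ of 0.25 = 0 (operand ≠ 0)
  (B -> A): 0.5 > 0.25, so result = 0.25
  (~A \/ (B -> A)) = max(0, 0.25) = 0.25
  (A \/ A) = max(0.25, 0.25) = 0.25
  ((~A \/ (B -> A)) \/ (A \/ A)) = max(0.25, 0.25) = 0.25
  (B -> ((~A \/ (B -> A)) \/ (A \/ A))): 0.5 > 0.25, so result = 0.25
Checking all 25 assignments confirms none give a value below 0.25.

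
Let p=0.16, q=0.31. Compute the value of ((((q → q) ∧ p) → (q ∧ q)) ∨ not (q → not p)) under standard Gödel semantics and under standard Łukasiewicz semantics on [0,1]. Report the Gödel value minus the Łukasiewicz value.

Gödel evaluation:
  (q → q): 0.31 ≤ 0.31, so result = 1
  ((q → q) ∧ p) = min(1, 0.16) = 0.16
  (q ∧ q) = min(0.31, 0.31) = 0.31
  (((q → q) ∧ p) → (q ∧ q)): 0.16 ≤ 0.31, so result = 1
  not p: Gödel ¬ of 0.16 = 0 (operand ≠ 0)
  (q → not p): 0.31 > 0, so result = 0
  not (q → not p): Gödel ¬ of 0 = 1 (operand is 0)
  ((((q → q) ∧ p) → (q ∧ q)) ∨ not (q → not p)) = max(1, 1) = 1
  Gödel value = 1
Łukasiewicz evaluation:
  (q → q): min(1, 1 − 0.31 + 0.31) = 1
  ((q → q) ∧ p) = min(1, 0.16) = 0.16
  (q ∧ q) = min(0.31, 0.31) = 0.31
  (((q → q) ∧ p) → (q ∧ q)): min(1, 1 − 0.16 + 0.31) = 1
  not p: Łukasiewicz ¬ gives 1 − 0.16 = 0.84
  (q → not p): min(1, 1 − 0.31 + 0.84) = 1
  not (q → not p): Łukasiewicz ¬ gives 1 − 1 = 0
  ((((q → q) ∧ p) → (q ∧ q)) ∨ not (q → not p)) = max(1, 0) = 1
  Łukasiewicz value = 1
Difference: 1 − 1 = 0.00

0.00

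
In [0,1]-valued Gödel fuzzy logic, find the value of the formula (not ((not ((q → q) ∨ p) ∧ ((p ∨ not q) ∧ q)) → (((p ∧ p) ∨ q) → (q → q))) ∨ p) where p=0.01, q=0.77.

0.01

(q → q): 0.77 ≤ 0.77, so result = 1
((q → q) ∨ p) = max(1, 0.01) = 1
not ((q → q) ∨ p): Gödel ¬ of 1 = 0 (operand ≠ 0)
not q: Gödel ¬ of 0.77 = 0 (operand ≠ 0)
(p ∨ not q) = max(0.01, 0) = 0.01
((p ∨ not q) ∧ q) = min(0.01, 0.77) = 0.01
(not ((q → q) ∨ p) ∧ ((p ∨ not q) ∧ q)) = min(0, 0.01) = 0
(p ∧ p) = min(0.01, 0.01) = 0.01
((p ∧ p) ∨ q) = max(0.01, 0.77) = 0.77
(q → q): 0.77 ≤ 0.77, so result = 1
(((p ∧ p) ∨ q) → (q → q)): 0.77 ≤ 1, so result = 1
((not ((q → q) ∨ p) ∧ ((p ∨ not q) ∧ q)) → (((p ∧ p) ∨ q) → (q → q))): 0 ≤ 1, so result = 1
not ((not ((q → q) ∨ p) ∧ ((p ∨ not q) ∧ q)) → (((p ∧ p) ∨ q) → (q → q))): Gödel ¬ of 1 = 0 (operand ≠ 0)
(not ((not ((q → q) ∨ p) ∧ ((p ∨ not q) ∧ q)) → (((p ∧ p) ∨ q) → (q → q))) ∨ p) = max(0, 0.01) = 0.01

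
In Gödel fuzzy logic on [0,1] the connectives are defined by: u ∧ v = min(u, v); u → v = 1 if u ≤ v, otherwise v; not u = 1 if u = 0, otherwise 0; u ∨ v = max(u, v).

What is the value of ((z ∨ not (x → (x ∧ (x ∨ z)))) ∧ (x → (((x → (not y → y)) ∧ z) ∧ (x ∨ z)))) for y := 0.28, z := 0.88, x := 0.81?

0.88

(x ∨ z) = max(0.81, 0.88) = 0.88
(x ∧ (x ∨ z)) = min(0.81, 0.88) = 0.81
(x → (x ∧ (x ∨ z))): 0.81 ≤ 0.81, so result = 1
not (x → (x ∧ (x ∨ z))): Gödel ¬ of 1 = 0 (operand ≠ 0)
(z ∨ not (x → (x ∧ (x ∨ z)))) = max(0.88, 0) = 0.88
not y: Gödel ¬ of 0.28 = 0 (operand ≠ 0)
(not y → y): 0 ≤ 0.28, so result = 1
(x → (not y → y)): 0.81 ≤ 1, so result = 1
((x → (not y → y)) ∧ z) = min(1, 0.88) = 0.88
(x ∨ z) = max(0.81, 0.88) = 0.88
(((x → (not y → y)) ∧ z) ∧ (x ∨ z)) = min(0.88, 0.88) = 0.88
(x → (((x → (not y → y)) ∧ z) ∧ (x ∨ z))): 0.81 ≤ 0.88, so result = 1
((z ∨ not (x → (x ∧ (x ∨ z)))) ∧ (x → (((x → (not y → y)) ∧ z) ∧ (x ∨ z)))) = min(0.88, 1) = 0.88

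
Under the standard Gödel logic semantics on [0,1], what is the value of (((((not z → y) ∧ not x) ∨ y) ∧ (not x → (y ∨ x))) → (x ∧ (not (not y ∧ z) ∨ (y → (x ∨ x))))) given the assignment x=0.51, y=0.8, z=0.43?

not z: Gödel ¬ of 0.43 = 0 (operand ≠ 0)
(not z → y): 0 ≤ 0.8, so result = 1
not x: Gödel ¬ of 0.51 = 0 (operand ≠ 0)
((not z → y) ∧ not x) = min(1, 0) = 0
(((not z → y) ∧ not x) ∨ y) = max(0, 0.8) = 0.8
not x: Gödel ¬ of 0.51 = 0 (operand ≠ 0)
(y ∨ x) = max(0.8, 0.51) = 0.8
(not x → (y ∨ x)): 0 ≤ 0.8, so result = 1
((((not z → y) ∧ not x) ∨ y) ∧ (not x → (y ∨ x))) = min(0.8, 1) = 0.8
not y: Gödel ¬ of 0.8 = 0 (operand ≠ 0)
(not y ∧ z) = min(0, 0.43) = 0
not (not y ∧ z): Gödel ¬ of 0 = 1 (operand is 0)
(x ∨ x) = max(0.51, 0.51) = 0.51
(y → (x ∨ x)): 0.8 > 0.51, so result = 0.51
(not (not y ∧ z) ∨ (y → (x ∨ x))) = max(1, 0.51) = 1
(x ∧ (not (not y ∧ z) ∨ (y → (x ∨ x)))) = min(0.51, 1) = 0.51
(((((not z → y) ∧ not x) ∨ y) ∧ (not x → (y ∨ x))) → (x ∧ (not (not y ∧ z) ∨ (y → (x ∨ x))))): 0.8 > 0.51, so result = 0.51

0.51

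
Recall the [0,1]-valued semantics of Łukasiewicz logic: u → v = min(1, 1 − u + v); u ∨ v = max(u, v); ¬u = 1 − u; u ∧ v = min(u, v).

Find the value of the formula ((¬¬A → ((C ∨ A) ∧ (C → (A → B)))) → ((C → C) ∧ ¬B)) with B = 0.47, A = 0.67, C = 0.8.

0.53

¬A: Łukasiewicz ¬ gives 1 − 0.67 = 0.33
¬¬A: Łukasiewicz ¬ gives 1 − 0.33 = 0.67
(C ∨ A) = max(0.8, 0.67) = 0.8
(A → B): min(1, 1 − 0.67 + 0.47) = 0.8
(C → (A → B)): min(1, 1 − 0.8 + 0.8) = 1
((C ∨ A) ∧ (C → (A → B))) = min(0.8, 1) = 0.8
(¬¬A → ((C ∨ A) ∧ (C → (A → B)))): min(1, 1 − 0.67 + 0.8) = 1
(C → C): min(1, 1 − 0.8 + 0.8) = 1
¬B: Łukasiewicz ¬ gives 1 − 0.47 = 0.53
((C → C) ∧ ¬B) = min(1, 0.53) = 0.53
((¬¬A → ((C ∨ A) ∧ (C → (A → B)))) → ((C → C) ∧ ¬B)): min(1, 1 − 1 + 0.53) = 0.53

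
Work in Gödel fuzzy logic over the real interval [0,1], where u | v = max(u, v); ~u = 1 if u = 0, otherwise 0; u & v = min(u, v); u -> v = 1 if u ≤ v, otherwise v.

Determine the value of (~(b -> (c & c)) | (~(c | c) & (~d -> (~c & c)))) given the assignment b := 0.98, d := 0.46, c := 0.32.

(c & c) = min(0.32, 0.32) = 0.32
(b -> (c & c)): 0.98 > 0.32, so result = 0.32
~(b -> (c & c)): Gödel ¬ of 0.32 = 0 (operand ≠ 0)
(c | c) = max(0.32, 0.32) = 0.32
~(c | c): Gödel ¬ of 0.32 = 0 (operand ≠ 0)
~d: Gödel ¬ of 0.46 = 0 (operand ≠ 0)
~c: Gödel ¬ of 0.32 = 0 (operand ≠ 0)
(~c & c) = min(0, 0.32) = 0
(~d -> (~c & c)): 0 ≤ 0, so result = 1
(~(c | c) & (~d -> (~c & c))) = min(0, 1) = 0
(~(b -> (c & c)) | (~(c | c) & (~d -> (~c & c)))) = max(0, 0) = 0

0.00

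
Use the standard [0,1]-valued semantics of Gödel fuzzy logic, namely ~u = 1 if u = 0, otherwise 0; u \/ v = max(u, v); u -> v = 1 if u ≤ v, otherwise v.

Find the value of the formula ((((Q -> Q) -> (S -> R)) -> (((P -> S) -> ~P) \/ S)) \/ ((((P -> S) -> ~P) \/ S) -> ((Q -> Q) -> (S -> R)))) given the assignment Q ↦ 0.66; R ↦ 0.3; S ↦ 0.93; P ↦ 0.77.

1.00

(Q -> Q): 0.66 ≤ 0.66, so result = 1
(S -> R): 0.93 > 0.3, so result = 0.3
((Q -> Q) -> (S -> R)): 1 > 0.3, so result = 0.3
(P -> S): 0.77 ≤ 0.93, so result = 1
~P: Gödel ¬ of 0.77 = 0 (operand ≠ 0)
((P -> S) -> ~P): 1 > 0, so result = 0
(((P -> S) -> ~P) \/ S) = max(0, 0.93) = 0.93
(((Q -> Q) -> (S -> R)) -> (((P -> S) -> ~P) \/ S)): 0.3 ≤ 0.93, so result = 1
(P -> S): 0.77 ≤ 0.93, so result = 1
~P: Gödel ¬ of 0.77 = 0 (operand ≠ 0)
((P -> S) -> ~P): 1 > 0, so result = 0
(((P -> S) -> ~P) \/ S) = max(0, 0.93) = 0.93
(Q -> Q): 0.66 ≤ 0.66, so result = 1
(S -> R): 0.93 > 0.3, so result = 0.3
((Q -> Q) -> (S -> R)): 1 > 0.3, so result = 0.3
((((P -> S) -> ~P) \/ S) -> ((Q -> Q) -> (S -> R))): 0.93 > 0.3, so result = 0.3
((((Q -> Q) -> (S -> R)) -> (((P -> S) -> ~P) \/ S)) \/ ((((P -> S) -> ~P) \/ S) -> ((Q -> Q) -> (S -> R)))) = max(1, 0.3) = 1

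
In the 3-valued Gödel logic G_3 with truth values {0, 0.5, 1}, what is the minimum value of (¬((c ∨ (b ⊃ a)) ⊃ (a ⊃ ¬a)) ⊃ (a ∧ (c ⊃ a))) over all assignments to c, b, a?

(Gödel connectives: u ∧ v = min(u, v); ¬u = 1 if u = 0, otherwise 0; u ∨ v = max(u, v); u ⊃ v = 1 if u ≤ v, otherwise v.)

The minimum is attained at c = 0, b = 0, a = 0.5:
  (b ⊃ a): 0 ≤ 0.5, so result = 1
  (c ∨ (b ⊃ a)) = max(0, 1) = 1
  ¬a: Gödel ¬ of 0.5 = 0 (operand ≠ 0)
  (a ⊃ ¬a): 0.5 > 0, so result = 0
  ((c ∨ (b ⊃ a)) ⊃ (a ⊃ ¬a)): 1 > 0, so result = 0
  ¬((c ∨ (b ⊃ a)) ⊃ (a ⊃ ¬a)): Gödel ¬ of 0 = 1 (operand is 0)
  (c ⊃ a): 0 ≤ 0.5, so result = 1
  (a ∧ (c ⊃ a)) = min(0.5, 1) = 0.5
  (¬((c ∨ (b ⊃ a)) ⊃ (a ⊃ ¬a)) ⊃ (a ∧ (c ⊃ a))): 1 > 0.5, so result = 0.5
Checking all 27 assignments confirms none give a value below 0.50.

0.50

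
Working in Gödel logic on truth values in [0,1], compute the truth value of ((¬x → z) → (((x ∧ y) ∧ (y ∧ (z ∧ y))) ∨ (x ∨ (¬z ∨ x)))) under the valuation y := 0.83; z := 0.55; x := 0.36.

¬x: Gödel ¬ of 0.36 = 0 (operand ≠ 0)
(¬x → z): 0 ≤ 0.55, so result = 1
(x ∧ y) = min(0.36, 0.83) = 0.36
(z ∧ y) = min(0.55, 0.83) = 0.55
(y ∧ (z ∧ y)) = min(0.83, 0.55) = 0.55
((x ∧ y) ∧ (y ∧ (z ∧ y))) = min(0.36, 0.55) = 0.36
¬z: Gödel ¬ of 0.55 = 0 (operand ≠ 0)
(¬z ∨ x) = max(0, 0.36) = 0.36
(x ∨ (¬z ∨ x)) = max(0.36, 0.36) = 0.36
(((x ∧ y) ∧ (y ∧ (z ∧ y))) ∨ (x ∨ (¬z ∨ x))) = max(0.36, 0.36) = 0.36
((¬x → z) → (((x ∧ y) ∧ (y ∧ (z ∧ y))) ∨ (x ∨ (¬z ∨ x)))): 1 > 0.36, so result = 0.36

0.36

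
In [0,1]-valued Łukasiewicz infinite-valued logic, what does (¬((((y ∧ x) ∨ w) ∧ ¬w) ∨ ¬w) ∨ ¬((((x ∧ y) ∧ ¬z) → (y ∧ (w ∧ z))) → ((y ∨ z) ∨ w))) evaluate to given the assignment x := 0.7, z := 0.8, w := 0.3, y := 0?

0.30

(y ∧ x) = min(0, 0.7) = 0
((y ∧ x) ∨ w) = max(0, 0.3) = 0.3
¬w: Łukasiewicz ¬ gives 1 − 0.3 = 0.7
(((y ∧ x) ∨ w) ∧ ¬w) = min(0.3, 0.7) = 0.3
¬w: Łukasiewicz ¬ gives 1 − 0.3 = 0.7
((((y ∧ x) ∨ w) ∧ ¬w) ∨ ¬w) = max(0.3, 0.7) = 0.7
¬((((y ∧ x) ∨ w) ∧ ¬w) ∨ ¬w): Łukasiewicz ¬ gives 1 − 0.7 = 0.3
(x ∧ y) = min(0.7, 0) = 0
¬z: Łukasiewicz ¬ gives 1 − 0.8 = 0.2
((x ∧ y) ∧ ¬z) = min(0, 0.2) = 0
(w ∧ z) = min(0.3, 0.8) = 0.3
(y ∧ (w ∧ z)) = min(0, 0.3) = 0
(((x ∧ y) ∧ ¬z) → (y ∧ (w ∧ z))): min(1, 1 − 0 + 0) = 1
(y ∨ z) = max(0, 0.8) = 0.8
((y ∨ z) ∨ w) = max(0.8, 0.3) = 0.8
((((x ∧ y) ∧ ¬z) → (y ∧ (w ∧ z))) → ((y ∨ z) ∨ w)): min(1, 1 − 1 + 0.8) = 0.8
¬((((x ∧ y) ∧ ¬z) → (y ∧ (w ∧ z))) → ((y ∨ z) ∨ w)): Łukasiewicz ¬ gives 1 − 0.8 = 0.2
(¬((((y ∧ x) ∨ w) ∧ ¬w) ∨ ¬w) ∨ ¬((((x ∧ y) ∧ ¬z) → (y ∧ (w ∧ z))) → ((y ∨ z) ∨ w))) = max(0.3, 0.2) = 0.3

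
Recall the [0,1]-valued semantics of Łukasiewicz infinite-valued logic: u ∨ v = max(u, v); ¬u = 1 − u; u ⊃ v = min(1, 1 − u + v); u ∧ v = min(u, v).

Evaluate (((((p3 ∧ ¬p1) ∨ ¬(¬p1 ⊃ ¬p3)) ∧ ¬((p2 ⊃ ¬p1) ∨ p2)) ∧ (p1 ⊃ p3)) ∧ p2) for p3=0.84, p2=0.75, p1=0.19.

¬p1: Łukasiewicz ¬ gives 1 − 0.19 = 0.81
(p3 ∧ ¬p1) = min(0.84, 0.81) = 0.81
¬p1: Łukasiewicz ¬ gives 1 − 0.19 = 0.81
¬p3: Łukasiewicz ¬ gives 1 − 0.84 = 0.16
(¬p1 ⊃ ¬p3): min(1, 1 − 0.81 + 0.16) = 0.35
¬(¬p1 ⊃ ¬p3): Łukasiewicz ¬ gives 1 − 0.35 = 0.65
((p3 ∧ ¬p1) ∨ ¬(¬p1 ⊃ ¬p3)) = max(0.81, 0.65) = 0.81
¬p1: Łukasiewicz ¬ gives 1 − 0.19 = 0.81
(p2 ⊃ ¬p1): min(1, 1 − 0.75 + 0.81) = 1
((p2 ⊃ ¬p1) ∨ p2) = max(1, 0.75) = 1
¬((p2 ⊃ ¬p1) ∨ p2): Łukasiewicz ¬ gives 1 − 1 = 0
(((p3 ∧ ¬p1) ∨ ¬(¬p1 ⊃ ¬p3)) ∧ ¬((p2 ⊃ ¬p1) ∨ p2)) = min(0.81, 0) = 0
(p1 ⊃ p3): min(1, 1 − 0.19 + 0.84) = 1
((((p3 ∧ ¬p1) ∨ ¬(¬p1 ⊃ ¬p3)) ∧ ¬((p2 ⊃ ¬p1) ∨ p2)) ∧ (p1 ⊃ p3)) = min(0, 1) = 0
(((((p3 ∧ ¬p1) ∨ ¬(¬p1 ⊃ ¬p3)) ∧ ¬((p2 ⊃ ¬p1) ∨ p2)) ∧ (p1 ⊃ p3)) ∧ p2) = min(0, 0.75) = 0

0.00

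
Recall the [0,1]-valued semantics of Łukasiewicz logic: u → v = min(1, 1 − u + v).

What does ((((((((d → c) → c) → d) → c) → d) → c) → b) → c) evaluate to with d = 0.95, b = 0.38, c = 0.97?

1.00

(d → c): min(1, 1 − 0.95 + 0.97) = 1
((d → c) → c): min(1, 1 − 1 + 0.97) = 0.97
(((d → c) → c) → d): min(1, 1 − 0.97 + 0.95) = 0.98
((((d → c) → c) → d) → c): min(1, 1 − 0.98 + 0.97) = 0.99
(((((d → c) → c) → d) → c) → d): min(1, 1 − 0.99 + 0.95) = 0.96
((((((d → c) → c) → d) → c) → d) → c): min(1, 1 − 0.96 + 0.97) = 1
(((((((d → c) → c) → d) → c) → d) → c) → b): min(1, 1 − 1 + 0.38) = 0.38
((((((((d → c) → c) → d) → c) → d) → c) → b) → c): min(1, 1 − 0.38 + 0.97) = 1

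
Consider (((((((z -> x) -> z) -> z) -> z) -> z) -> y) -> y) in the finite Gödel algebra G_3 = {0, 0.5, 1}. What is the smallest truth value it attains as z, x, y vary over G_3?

The minimum is attained at z = 0.5, x = 0, y = 0.5:
  (z -> x): 0.5 > 0, so result = 0
  ((z -> x) -> z): 0 ≤ 0.5, so result = 1
  (((z -> x) -> z) -> z): 1 > 0.5, so result = 0.5
  ((((z -> x) -> z) -> z) -> z): 0.5 ≤ 0.5, so result = 1
  (((((z -> x) -> z) -> z) -> z) -> z): 1 > 0.5, so result = 0.5
  ((((((z -> x) -> z) -> z) -> z) -> z) -> y): 0.5 ≤ 0.5, so result = 1
  (((((((z -> x) -> z) -> z) -> z) -> z) -> y) -> y): 1 > 0.5, so result = 0.5
Checking all 27 assignments confirms none give a value below 0.50.

0.50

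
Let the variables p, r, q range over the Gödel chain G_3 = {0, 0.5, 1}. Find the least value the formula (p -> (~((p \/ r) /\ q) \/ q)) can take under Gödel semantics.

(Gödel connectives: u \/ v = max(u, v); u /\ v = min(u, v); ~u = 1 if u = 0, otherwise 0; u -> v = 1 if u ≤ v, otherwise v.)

The minimum is attained at p = 1, r = 0, q = 0.5:
  (p \/ r) = max(1, 0) = 1
  ((p \/ r) /\ q) = min(1, 0.5) = 0.5
  ~((p \/ r) /\ q): Gödel ¬ of 0.5 = 0 (operand ≠ 0)
  (~((p \/ r) /\ q) \/ q) = max(0, 0.5) = 0.5
  (p -> (~((p \/ r) /\ q) \/ q)): 1 > 0.5, so result = 0.5
Checking all 27 assignments confirms none give a value below 0.50.

0.50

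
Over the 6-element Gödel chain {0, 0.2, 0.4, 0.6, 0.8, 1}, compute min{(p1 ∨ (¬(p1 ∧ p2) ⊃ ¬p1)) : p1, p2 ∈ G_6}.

0.20

The minimum is attained at p1 = 0.2, p2 = 0:
  (p1 ∧ p2) = min(0.2, 0) = 0
  ¬(p1 ∧ p2): Gödel ¬ of 0 = 1 (operand is 0)
  ¬p1: Gödel ¬ of 0.2 = 0 (operand ≠ 0)
  (¬(p1 ∧ p2) ⊃ ¬p1): 1 > 0, so result = 0
  (p1 ∨ (¬(p1 ∧ p2) ⊃ ¬p1)) = max(0.2, 0) = 0.2
Checking all 36 assignments confirms none give a value below 0.20.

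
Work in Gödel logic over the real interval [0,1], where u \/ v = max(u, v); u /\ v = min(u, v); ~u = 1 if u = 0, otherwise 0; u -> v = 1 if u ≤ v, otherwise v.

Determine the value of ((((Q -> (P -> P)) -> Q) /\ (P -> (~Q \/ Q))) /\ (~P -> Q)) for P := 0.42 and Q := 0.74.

(P -> P): 0.42 ≤ 0.42, so result = 1
(Q -> (P -> P)): 0.74 ≤ 1, so result = 1
((Q -> (P -> P)) -> Q): 1 > 0.74, so result = 0.74
~Q: Gödel ¬ of 0.74 = 0 (operand ≠ 0)
(~Q \/ Q) = max(0, 0.74) = 0.74
(P -> (~Q \/ Q)): 0.42 ≤ 0.74, so result = 1
(((Q -> (P -> P)) -> Q) /\ (P -> (~Q \/ Q))) = min(0.74, 1) = 0.74
~P: Gödel ¬ of 0.42 = 0 (operand ≠ 0)
(~P -> Q): 0 ≤ 0.74, so result = 1
((((Q -> (P -> P)) -> Q) /\ (P -> (~Q \/ Q))) /\ (~P -> Q)) = min(0.74, 1) = 0.74

0.74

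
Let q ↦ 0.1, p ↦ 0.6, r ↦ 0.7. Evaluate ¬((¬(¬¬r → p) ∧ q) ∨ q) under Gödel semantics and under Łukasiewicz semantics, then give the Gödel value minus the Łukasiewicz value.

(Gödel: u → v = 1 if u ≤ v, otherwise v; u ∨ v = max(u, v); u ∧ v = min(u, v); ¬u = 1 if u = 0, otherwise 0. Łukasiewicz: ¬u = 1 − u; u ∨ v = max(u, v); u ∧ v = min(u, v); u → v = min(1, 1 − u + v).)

Gödel evaluation:
  ¬r: Gödel ¬ of 0.7 = 0 (operand ≠ 0)
  ¬¬r: Gödel ¬ of 0 = 1 (operand is 0)
  (¬¬r → p): 1 > 0.6, so result = 0.6
  ¬(¬¬r → p): Gödel ¬ of 0.6 = 0 (operand ≠ 0)
  (¬(¬¬r → p) ∧ q) = min(0, 0.1) = 0
  ((¬(¬¬r → p) ∧ q) ∨ q) = max(0, 0.1) = 0.1
  ¬((¬(¬¬r → p) ∧ q) ∨ q): Gödel ¬ of 0.1 = 0 (operand ≠ 0)
  Gödel value = 0
Łukasiewicz evaluation:
  ¬r: Łukasiewicz ¬ gives 1 − 0.7 = 0.3
  ¬¬r: Łukasiewicz ¬ gives 1 − 0.3 = 0.7
  (¬¬r → p): min(1, 1 − 0.7 + 0.6) = 0.9
  ¬(¬¬r → p): Łukasiewicz ¬ gives 1 − 0.9 = 0.1
  (¬(¬¬r → p) ∧ q) = min(0.1, 0.1) = 0.1
  ((¬(¬¬r → p) ∧ q) ∨ q) = max(0.1, 0.1) = 0.1
  ¬((¬(¬¬r → p) ∧ q) ∨ q): Łukasiewicz ¬ gives 1 − 0.1 = 0.9
  Łukasiewicz value = 0.9
Difference: 0 − 0.9 = -0.90

-0.90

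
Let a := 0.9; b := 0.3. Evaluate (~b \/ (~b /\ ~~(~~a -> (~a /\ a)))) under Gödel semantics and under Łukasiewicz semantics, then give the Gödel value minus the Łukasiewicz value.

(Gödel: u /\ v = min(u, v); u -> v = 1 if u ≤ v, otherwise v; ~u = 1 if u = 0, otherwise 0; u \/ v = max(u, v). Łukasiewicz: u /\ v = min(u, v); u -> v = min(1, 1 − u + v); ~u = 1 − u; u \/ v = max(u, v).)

-0.70

Gödel evaluation:
  ~b: Gödel ¬ of 0.3 = 0 (operand ≠ 0)
  ~b: Gödel ¬ of 0.3 = 0 (operand ≠ 0)
  ~a: Gödel ¬ of 0.9 = 0 (operand ≠ 0)
  ~~a: Gödel ¬ of 0 = 1 (operand is 0)
  ~a: Gödel ¬ of 0.9 = 0 (operand ≠ 0)
  (~a /\ a) = min(0, 0.9) = 0
  (~~a -> (~a /\ a)): 1 > 0, so result = 0
  ~(~~a -> (~a /\ a)): Gödel ¬ of 0 = 1 (operand is 0)
  ~~(~~a -> (~a /\ a)): Gödel ¬ of 1 = 0 (operand ≠ 0)
  (~b /\ ~~(~~a -> (~a /\ a))) = min(0, 0) = 0
  (~b \/ (~b /\ ~~(~~a -> (~a /\ a)))) = max(0, 0) = 0
  Gödel value = 0
Łukasiewicz evaluation:
  ~b: Łukasiewicz ¬ gives 1 − 0.3 = 0.7
  ~b: Łukasiewicz ¬ gives 1 − 0.3 = 0.7
  ~a: Łukasiewicz ¬ gives 1 − 0.9 = 0.1
  ~~a: Łukasiewicz ¬ gives 1 − 0.1 = 0.9
  ~a: Łukasiewicz ¬ gives 1 − 0.9 = 0.1
  (~a /\ a) = min(0.1, 0.9) = 0.1
  (~~a -> (~a /\ a)): min(1, 1 − 0.9 + 0.1) = 0.2
  ~(~~a -> (~a /\ a)): Łukasiewicz ¬ gives 1 − 0.2 = 0.8
  ~~(~~a -> (~a /\ a)): Łukasiewicz ¬ gives 1 − 0.8 = 0.2
  (~b /\ ~~(~~a -> (~a /\ a))) = min(0.7, 0.2) = 0.2
  (~b \/ (~b /\ ~~(~~a -> (~a /\ a)))) = max(0.7, 0.2) = 0.7
  Łukasiewicz value = 0.7
Difference: 0 − 0.7 = -0.70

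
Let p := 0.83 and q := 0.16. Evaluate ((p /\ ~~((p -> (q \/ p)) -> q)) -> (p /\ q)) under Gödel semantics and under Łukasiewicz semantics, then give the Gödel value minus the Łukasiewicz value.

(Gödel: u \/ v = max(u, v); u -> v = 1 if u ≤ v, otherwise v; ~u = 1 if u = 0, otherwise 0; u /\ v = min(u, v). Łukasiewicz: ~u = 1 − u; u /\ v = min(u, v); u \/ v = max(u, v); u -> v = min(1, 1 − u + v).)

-0.84

Gödel evaluation:
  (q \/ p) = max(0.16, 0.83) = 0.83
  (p -> (q \/ p)): 0.83 ≤ 0.83, so result = 1
  ((p -> (q \/ p)) -> q): 1 > 0.16, so result = 0.16
  ~((p -> (q \/ p)) -> q): Gödel ¬ of 0.16 = 0 (operand ≠ 0)
  ~~((p -> (q \/ p)) -> q): Gödel ¬ of 0 = 1 (operand is 0)
  (p /\ ~~((p -> (q \/ p)) -> q)) = min(0.83, 1) = 0.83
  (p /\ q) = min(0.83, 0.16) = 0.16
  ((p /\ ~~((p -> (q \/ p)) -> q)) -> (p /\ q)): 0.83 > 0.16, so result = 0.16
  Gödel value = 0.16
Łukasiewicz evaluation:
  (q \/ p) = max(0.16, 0.83) = 0.83
  (p -> (q \/ p)): min(1, 1 − 0.83 + 0.83) = 1
  ((p -> (q \/ p)) -> q): min(1, 1 − 1 + 0.16) = 0.16
  ~((p -> (q \/ p)) -> q): Łukasiewicz ¬ gives 1 − 0.16 = 0.84
  ~~((p -> (q \/ p)) -> q): Łukasiewicz ¬ gives 1 − 0.84 = 0.16
  (p /\ ~~((p -> (q \/ p)) -> q)) = min(0.83, 0.16) = 0.16
  (p /\ q) = min(0.83, 0.16) = 0.16
  ((p /\ ~~((p -> (q \/ p)) -> q)) -> (p /\ q)): min(1, 1 − 0.16 + 0.16) = 1
  Łukasiewicz value = 1
Difference: 0.16 − 1 = -0.84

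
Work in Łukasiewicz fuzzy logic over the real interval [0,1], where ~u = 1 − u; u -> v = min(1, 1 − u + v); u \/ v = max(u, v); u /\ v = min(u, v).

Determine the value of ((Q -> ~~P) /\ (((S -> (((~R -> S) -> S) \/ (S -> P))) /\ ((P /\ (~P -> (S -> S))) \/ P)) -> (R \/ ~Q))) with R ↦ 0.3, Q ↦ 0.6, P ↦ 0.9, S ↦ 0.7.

0.50

~P: Łukasiewicz ¬ gives 1 − 0.9 = 0.1
~~P: Łukasiewicz ¬ gives 1 − 0.1 = 0.9
(Q -> ~~P): min(1, 1 − 0.6 + 0.9) = 1
~R: Łukasiewicz ¬ gives 1 − 0.3 = 0.7
(~R -> S): min(1, 1 − 0.7 + 0.7) = 1
((~R -> S) -> S): min(1, 1 − 1 + 0.7) = 0.7
(S -> P): min(1, 1 − 0.7 + 0.9) = 1
(((~R -> S) -> S) \/ (S -> P)) = max(0.7, 1) = 1
(S -> (((~R -> S) -> S) \/ (S -> P))): min(1, 1 − 0.7 + 1) = 1
~P: Łukasiewicz ¬ gives 1 − 0.9 = 0.1
(S -> S): min(1, 1 − 0.7 + 0.7) = 1
(~P -> (S -> S)): min(1, 1 − 0.1 + 1) = 1
(P /\ (~P -> (S -> S))) = min(0.9, 1) = 0.9
((P /\ (~P -> (S -> S))) \/ P) = max(0.9, 0.9) = 0.9
((S -> (((~R -> S) -> S) \/ (S -> P))) /\ ((P /\ (~P -> (S -> S))) \/ P)) = min(1, 0.9) = 0.9
~Q: Łukasiewicz ¬ gives 1 − 0.6 = 0.4
(R \/ ~Q) = max(0.3, 0.4) = 0.4
(((S -> (((~R -> S) -> S) \/ (S -> P))) /\ ((P /\ (~P -> (S -> S))) \/ P)) -> (R \/ ~Q)): min(1, 1 − 0.9 + 0.4) = 0.5
((Q -> ~~P) /\ (((S -> (((~R -> S) -> S) \/ (S -> P))) /\ ((P /\ (~P -> (S -> S))) \/ P)) -> (R \/ ~Q))) = min(1, 0.5) = 0.5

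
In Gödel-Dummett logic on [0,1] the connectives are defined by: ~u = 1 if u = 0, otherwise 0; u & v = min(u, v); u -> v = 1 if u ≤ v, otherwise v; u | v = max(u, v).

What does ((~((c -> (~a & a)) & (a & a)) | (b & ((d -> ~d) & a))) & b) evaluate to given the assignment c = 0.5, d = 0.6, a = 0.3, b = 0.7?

~a: Gödel ¬ of 0.3 = 0 (operand ≠ 0)
(~a & a) = min(0, 0.3) = 0
(c -> (~a & a)): 0.5 > 0, so result = 0
(a & a) = min(0.3, 0.3) = 0.3
((c -> (~a & a)) & (a & a)) = min(0, 0.3) = 0
~((c -> (~a & a)) & (a & a)): Gödel ¬ of 0 = 1 (operand is 0)
~d: Gödel ¬ of 0.6 = 0 (operand ≠ 0)
(d -> ~d): 0.6 > 0, so result = 0
((d -> ~d) & a) = min(0, 0.3) = 0
(b & ((d -> ~d) & a)) = min(0.7, 0) = 0
(~((c -> (~a & a)) & (a & a)) | (b & ((d -> ~d) & a))) = max(1, 0) = 1
((~((c -> (~a & a)) & (a & a)) | (b & ((d -> ~d) & a))) & b) = min(1, 0.7) = 0.7

0.70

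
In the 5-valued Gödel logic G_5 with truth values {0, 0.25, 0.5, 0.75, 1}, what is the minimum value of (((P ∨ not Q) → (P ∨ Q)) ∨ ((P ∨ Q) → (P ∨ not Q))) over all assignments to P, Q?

1.00

Every assignment gives 1. For instance at P = 0, Q = 0:
  not Q: Gödel ¬ of 0 = 1 (operand is 0)
  (P ∨ not Q) = max(0, 1) = 1
  (P ∨ Q) = max(0, 0) = 0
  ((P ∨ not Q) → (P ∨ Q)): 1 > 0, so result = 0
  (P ∨ Q) = max(0, 0) = 0
  not Q: Gödel ¬ of 0 = 1 (operand is 0)
  (P ∨ not Q) = max(0, 1) = 1
  ((P ∨ Q) → (P ∨ not Q)): 0 ≤ 1, so result = 1
  (((P ∨ not Q) → (P ∨ Q)) ∨ ((P ∨ Q) → (P ∨ not Q))) = max(0, 1) = 1
All 25 assignments give value 1 — the formula is a G_5-tautology.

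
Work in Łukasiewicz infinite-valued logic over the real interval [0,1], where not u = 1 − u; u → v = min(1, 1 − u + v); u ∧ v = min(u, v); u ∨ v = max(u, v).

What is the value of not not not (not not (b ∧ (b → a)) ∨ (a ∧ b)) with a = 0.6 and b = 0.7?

0.30

(b → a): min(1, 1 − 0.7 + 0.6) = 0.9
(b ∧ (b → a)) = min(0.7, 0.9) = 0.7
not (b ∧ (b → a)): Łukasiewicz ¬ gives 1 − 0.7 = 0.3
not not (b ∧ (b → a)): Łukasiewicz ¬ gives 1 − 0.3 = 0.7
(a ∧ b) = min(0.6, 0.7) = 0.6
(not not (b ∧ (b → a)) ∨ (a ∧ b)) = max(0.7, 0.6) = 0.7
not (not not (b ∧ (b → a)) ∨ (a ∧ b)): Łukasiewicz ¬ gives 1 − 0.7 = 0.3
not not (not not (b ∧ (b → a)) ∨ (a ∧ b)): Łukasiewicz ¬ gives 1 − 0.3 = 0.7
not not not (not not (b ∧ (b → a)) ∨ (a ∧ b)): Łukasiewicz ¬ gives 1 − 0.7 = 0.3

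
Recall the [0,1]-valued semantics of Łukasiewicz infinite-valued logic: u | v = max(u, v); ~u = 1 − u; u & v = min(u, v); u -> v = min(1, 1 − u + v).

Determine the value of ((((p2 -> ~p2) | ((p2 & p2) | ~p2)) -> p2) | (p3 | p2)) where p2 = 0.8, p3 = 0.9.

1.00

~p2: Łukasiewicz ¬ gives 1 − 0.8 = 0.2
(p2 -> ~p2): min(1, 1 − 0.8 + 0.2) = 0.4
(p2 & p2) = min(0.8, 0.8) = 0.8
~p2: Łukasiewicz ¬ gives 1 − 0.8 = 0.2
((p2 & p2) | ~p2) = max(0.8, 0.2) = 0.8
((p2 -> ~p2) | ((p2 & p2) | ~p2)) = max(0.4, 0.8) = 0.8
(((p2 -> ~p2) | ((p2 & p2) | ~p2)) -> p2): min(1, 1 − 0.8 + 0.8) = 1
(p3 | p2) = max(0.9, 0.8) = 0.9
((((p2 -> ~p2) | ((p2 & p2) | ~p2)) -> p2) | (p3 | p2)) = max(1, 0.9) = 1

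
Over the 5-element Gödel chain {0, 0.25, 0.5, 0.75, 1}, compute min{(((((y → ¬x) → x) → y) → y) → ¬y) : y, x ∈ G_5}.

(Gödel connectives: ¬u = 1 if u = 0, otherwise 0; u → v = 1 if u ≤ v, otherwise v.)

The minimum is attained at y = 0.25, x = 0:
  ¬x: Gödel ¬ of 0 = 1 (operand is 0)
  (y → ¬x): 0.25 ≤ 1, so result = 1
  ((y → ¬x) → x): 1 > 0, so result = 0
  (((y → ¬x) → x) → y): 0 ≤ 0.25, so result = 1
  ((((y → ¬x) → x) → y) → y): 1 > 0.25, so result = 0.25
  ¬y: Gödel ¬ of 0.25 = 0 (operand ≠ 0)
  (((((y → ¬x) → x) → y) → y) → ¬y): 0.25 > 0, so result = 0
Checking all 25 assignments confirms none give a value below 0.00.

0.00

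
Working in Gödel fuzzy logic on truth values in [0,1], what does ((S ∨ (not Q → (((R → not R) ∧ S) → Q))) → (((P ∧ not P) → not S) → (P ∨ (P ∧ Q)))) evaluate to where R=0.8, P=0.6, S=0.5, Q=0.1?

not Q: Gödel ¬ of 0.1 = 0 (operand ≠ 0)
not R: Gödel ¬ of 0.8 = 0 (operand ≠ 0)
(R → not R): 0.8 > 0, so result = 0
((R → not R) ∧ S) = min(0, 0.5) = 0
(((R → not R) ∧ S) → Q): 0 ≤ 0.1, so result = 1
(not Q → (((R → not R) ∧ S) → Q)): 0 ≤ 1, so result = 1
(S ∨ (not Q → (((R → not R) ∧ S) → Q))) = max(0.5, 1) = 1
not P: Gödel ¬ of 0.6 = 0 (operand ≠ 0)
(P ∧ not P) = min(0.6, 0) = 0
not S: Gödel ¬ of 0.5 = 0 (operand ≠ 0)
((P ∧ not P) → not S): 0 ≤ 0, so result = 1
(P ∧ Q) = min(0.6, 0.1) = 0.1
(P ∨ (P ∧ Q)) = max(0.6, 0.1) = 0.6
(((P ∧ not P) → not S) → (P ∨ (P ∧ Q))): 1 > 0.6, so result = 0.6
((S ∨ (not Q → (((R → not R) ∧ S) → Q))) → (((P ∧ not P) → not S) → (P ∨ (P ∧ Q)))): 1 > 0.6, so result = 0.6

0.60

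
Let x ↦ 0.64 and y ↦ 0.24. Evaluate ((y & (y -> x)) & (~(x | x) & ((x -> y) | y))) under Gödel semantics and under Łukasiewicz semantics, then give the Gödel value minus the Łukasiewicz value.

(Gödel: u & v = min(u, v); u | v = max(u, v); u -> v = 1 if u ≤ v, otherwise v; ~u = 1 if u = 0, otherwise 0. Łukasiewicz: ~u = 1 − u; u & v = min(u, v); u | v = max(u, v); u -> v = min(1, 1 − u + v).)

-0.24

Gödel evaluation:
  (y -> x): 0.24 ≤ 0.64, so result = 1
  (y & (y -> x)) = min(0.24, 1) = 0.24
  (x | x) = max(0.64, 0.64) = 0.64
  ~(x | x): Gödel ¬ of 0.64 = 0 (operand ≠ 0)
  (x -> y): 0.64 > 0.24, so result = 0.24
  ((x -> y) | y) = max(0.24, 0.24) = 0.24
  (~(x | x) & ((x -> y) | y)) = min(0, 0.24) = 0
  ((y & (y -> x)) & (~(x | x) & ((x -> y) | y))) = min(0.24, 0) = 0
  Gödel value = 0
Łukasiewicz evaluation:
  (y -> x): min(1, 1 − 0.24 + 0.64) = 1
  (y & (y -> x)) = min(0.24, 1) = 0.24
  (x | x) = max(0.64, 0.64) = 0.64
  ~(x | x): Łukasiewicz ¬ gives 1 − 0.64 = 0.36
  (x -> y): min(1, 1 − 0.64 + 0.24) = 0.6
  ((x -> y) | y) = max(0.6, 0.24) = 0.6
  (~(x | x) & ((x -> y) | y)) = min(0.36, 0.6) = 0.36
  ((y & (y -> x)) & (~(x | x) & ((x -> y) | y))) = min(0.24, 0.36) = 0.24
  Łukasiewicz value = 0.24
Difference: 0 − 0.24 = -0.24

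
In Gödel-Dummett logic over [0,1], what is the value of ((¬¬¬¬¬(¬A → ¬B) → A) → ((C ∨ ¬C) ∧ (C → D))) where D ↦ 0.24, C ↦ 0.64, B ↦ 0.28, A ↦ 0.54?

0.24

¬A: Gödel ¬ of 0.54 = 0 (operand ≠ 0)
¬B: Gödel ¬ of 0.28 = 0 (operand ≠ 0)
(¬A → ¬B): 0 ≤ 0, so result = 1
¬(¬A → ¬B): Gödel ¬ of 1 = 0 (operand ≠ 0)
¬¬(¬A → ¬B): Gödel ¬ of 0 = 1 (operand is 0)
¬¬¬(¬A → ¬B): Gödel ¬ of 1 = 0 (operand ≠ 0)
¬¬¬¬(¬A → ¬B): Gödel ¬ of 0 = 1 (operand is 0)
¬¬¬¬¬(¬A → ¬B): Gödel ¬ of 1 = 0 (operand ≠ 0)
(¬¬¬¬¬(¬A → ¬B) → A): 0 ≤ 0.54, so result = 1
¬C: Gödel ¬ of 0.64 = 0 (operand ≠ 0)
(C ∨ ¬C) = max(0.64, 0) = 0.64
(C → D): 0.64 > 0.24, so result = 0.24
((C ∨ ¬C) ∧ (C → D)) = min(0.64, 0.24) = 0.24
((¬¬¬¬¬(¬A → ¬B) → A) → ((C ∨ ¬C) ∧ (C → D))): 1 > 0.24, so result = 0.24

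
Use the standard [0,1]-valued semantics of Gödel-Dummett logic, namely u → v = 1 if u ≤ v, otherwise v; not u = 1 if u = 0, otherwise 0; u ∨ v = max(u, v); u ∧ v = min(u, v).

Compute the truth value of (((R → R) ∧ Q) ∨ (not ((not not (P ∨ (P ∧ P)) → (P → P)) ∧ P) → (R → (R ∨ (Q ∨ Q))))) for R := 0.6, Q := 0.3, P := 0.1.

(R → R): 0.6 ≤ 0.6, so result = 1
((R → R) ∧ Q) = min(1, 0.3) = 0.3
(P ∧ P) = min(0.1, 0.1) = 0.1
(P ∨ (P ∧ P)) = max(0.1, 0.1) = 0.1
not (P ∨ (P ∧ P)): Gödel ¬ of 0.1 = 0 (operand ≠ 0)
not not (P ∨ (P ∧ P)): Gödel ¬ of 0 = 1 (operand is 0)
(P → P): 0.1 ≤ 0.1, so result = 1
(not not (P ∨ (P ∧ P)) → (P → P)): 1 ≤ 1, so result = 1
((not not (P ∨ (P ∧ P)) → (P → P)) ∧ P) = min(1, 0.1) = 0.1
not ((not not (P ∨ (P ∧ P)) → (P → P)) ∧ P): Gödel ¬ of 0.1 = 0 (operand ≠ 0)
(Q ∨ Q) = max(0.3, 0.3) = 0.3
(R ∨ (Q ∨ Q)) = max(0.6, 0.3) = 0.6
(R → (R ∨ (Q ∨ Q))): 0.6 ≤ 0.6, so result = 1
(not ((not not (P ∨ (P ∧ P)) → (P → P)) ∧ P) → (R → (R ∨ (Q ∨ Q)))): 0 ≤ 1, so result = 1
(((R → R) ∧ Q) ∨ (not ((not not (P ∨ (P ∧ P)) → (P → P)) ∧ P) → (R → (R ∨ (Q ∨ Q))))) = max(0.3, 1) = 1

1.00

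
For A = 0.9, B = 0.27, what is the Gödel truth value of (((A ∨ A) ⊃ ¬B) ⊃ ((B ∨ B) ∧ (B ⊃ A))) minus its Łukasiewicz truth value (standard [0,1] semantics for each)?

Gödel evaluation:
  (A ∨ A) = max(0.9, 0.9) = 0.9
  ¬B: Gödel ¬ of 0.27 = 0 (operand ≠ 0)
  ((A ∨ A) ⊃ ¬B): 0.9 > 0, so result = 0
  (B ∨ B) = max(0.27, 0.27) = 0.27
  (B ⊃ A): 0.27 ≤ 0.9, so result = 1
  ((B ∨ B) ∧ (B ⊃ A)) = min(0.27, 1) = 0.27
  (((A ∨ A) ⊃ ¬B) ⊃ ((B ∨ B) ∧ (B ⊃ A))): 0 ≤ 0.27, so result = 1
  Gödel value = 1
Łukasiewicz evaluation:
  (A ∨ A) = max(0.9, 0.9) = 0.9
  ¬B: Łukasiewicz ¬ gives 1 − 0.27 = 0.73
  ((A ∨ A) ⊃ ¬B): min(1, 1 − 0.9 + 0.73) = 0.83
  (B ∨ B) = max(0.27, 0.27) = 0.27
  (B ⊃ A): min(1, 1 − 0.27 + 0.9) = 1
  ((B ∨ B) ∧ (B ⊃ A)) = min(0.27, 1) = 0.27
  (((A ∨ A) ⊃ ¬B) ⊃ ((B ∨ B) ∧ (B ⊃ A))): min(1, 1 − 0.83 + 0.27) = 0.44
  Łukasiewicz value = 0.44
Difference: 1 − 0.44 = 0.56

0.56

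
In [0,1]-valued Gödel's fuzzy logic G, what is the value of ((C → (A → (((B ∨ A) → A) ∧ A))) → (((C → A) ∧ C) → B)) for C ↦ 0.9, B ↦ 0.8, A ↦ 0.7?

1.00

(B ∨ A) = max(0.8, 0.7) = 0.8
((B ∨ A) → A): 0.8 > 0.7, so result = 0.7
(((B ∨ A) → A) ∧ A) = min(0.7, 0.7) = 0.7
(A → (((B ∨ A) → A) ∧ A)): 0.7 ≤ 0.7, so result = 1
(C → (A → (((B ∨ A) → A) ∧ A))): 0.9 ≤ 1, so result = 1
(C → A): 0.9 > 0.7, so result = 0.7
((C → A) ∧ C) = min(0.7, 0.9) = 0.7
(((C → A) ∧ C) → B): 0.7 ≤ 0.8, so result = 1
((C → (A → (((B ∨ A) → A) ∧ A))) → (((C → A) ∧ C) → B)): 1 ≤ 1, so result = 1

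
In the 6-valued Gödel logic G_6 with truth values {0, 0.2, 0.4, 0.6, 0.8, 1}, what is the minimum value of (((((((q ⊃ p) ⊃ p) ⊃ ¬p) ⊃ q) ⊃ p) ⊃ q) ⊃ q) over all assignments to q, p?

The minimum is attained at q = 0.2, p = 0:
  (q ⊃ p): 0.2 > 0, so result = 0
  ((q ⊃ p) ⊃ p): 0 ≤ 0, so result = 1
  ¬p: Gödel ¬ of 0 = 1 (operand is 0)
  (((q ⊃ p) ⊃ p) ⊃ ¬p): 1 ≤ 1, so result = 1
  ((((q ⊃ p) ⊃ p) ⊃ ¬p) ⊃ q): 1 > 0.2, so result = 0.2
  (((((q ⊃ p) ⊃ p) ⊃ ¬p) ⊃ q) ⊃ p): 0.2 > 0, so result = 0
  ((((((q ⊃ p) ⊃ p) ⊃ ¬p) ⊃ q) ⊃ p) ⊃ q): 0 ≤ 0.2, so result = 1
  (((((((q ⊃ p) ⊃ p) ⊃ ¬p) ⊃ q) ⊃ p) ⊃ q) ⊃ q): 1 > 0.2, so result = 0.2
Checking all 36 assignments confirms none give a value below 0.20.

0.20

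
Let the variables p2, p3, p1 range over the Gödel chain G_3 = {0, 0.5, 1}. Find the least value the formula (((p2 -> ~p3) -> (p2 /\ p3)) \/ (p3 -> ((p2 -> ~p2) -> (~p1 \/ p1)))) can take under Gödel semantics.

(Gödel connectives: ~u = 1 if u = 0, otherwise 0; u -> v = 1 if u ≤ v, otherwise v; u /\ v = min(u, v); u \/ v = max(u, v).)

0.50

The minimum is attained at p2 = 0, p3 = 1, p1 = 0.5:
  ~p3: Gödel ¬ of 1 = 0 (operand ≠ 0)
  (p2 -> ~p3): 0 ≤ 0, so result = 1
  (p2 /\ p3) = min(0, 1) = 0
  ((p2 -> ~p3) -> (p2 /\ p3)): 1 > 0, so result = 0
  ~p2: Gödel ¬ of 0 = 1 (operand is 0)
  (p2 -> ~p2): 0 ≤ 1, so result = 1
  ~p1: Gödel ¬ of 0.5 = 0 (operand ≠ 0)
  (~p1 \/ p1) = max(0, 0.5) = 0.5
  ((p2 -> ~p2) -> (~p1 \/ p1)): 1 > 0.5, so result = 0.5
  (p3 -> ((p2 -> ~p2) -> (~p1 \/ p1))): 1 > 0.5, so result = 0.5
  (((p2 -> ~p3) -> (p2 /\ p3)) \/ (p3 -> ((p2 -> ~p2) -> (~p1 \/ p1)))) = max(0, 0.5) = 0.5
Checking all 27 assignments confirms none give a value below 0.50.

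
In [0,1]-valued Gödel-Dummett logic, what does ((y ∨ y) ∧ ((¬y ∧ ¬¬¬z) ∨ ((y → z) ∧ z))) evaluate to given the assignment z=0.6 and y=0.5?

(y ∨ y) = max(0.5, 0.5) = 0.5
¬y: Gödel ¬ of 0.5 = 0 (operand ≠ 0)
¬z: Gödel ¬ of 0.6 = 0 (operand ≠ 0)
¬¬z: Gödel ¬ of 0 = 1 (operand is 0)
¬¬¬z: Gödel ¬ of 1 = 0 (operand ≠ 0)
(¬y ∧ ¬¬¬z) = min(0, 0) = 0
(y → z): 0.5 ≤ 0.6, so result = 1
((y → z) ∧ z) = min(1, 0.6) = 0.6
((¬y ∧ ¬¬¬z) ∨ ((y → z) ∧ z)) = max(0, 0.6) = 0.6
((y ∨ y) ∧ ((¬y ∧ ¬¬¬z) ∨ ((y → z) ∧ z))) = min(0.5, 0.6) = 0.5

0.50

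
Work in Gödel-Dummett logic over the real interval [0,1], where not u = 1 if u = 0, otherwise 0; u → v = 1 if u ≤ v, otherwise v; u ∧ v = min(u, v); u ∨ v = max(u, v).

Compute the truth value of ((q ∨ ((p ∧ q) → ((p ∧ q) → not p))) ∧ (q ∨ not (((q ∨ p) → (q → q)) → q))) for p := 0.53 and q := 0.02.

(p ∧ q) = min(0.53, 0.02) = 0.02
(p ∧ q) = min(0.53, 0.02) = 0.02
not p: Gödel ¬ of 0.53 = 0 (operand ≠ 0)
((p ∧ q) → not p): 0.02 > 0, so result = 0
((p ∧ q) → ((p ∧ q) → not p)): 0.02 > 0, so result = 0
(q ∨ ((p ∧ q) → ((p ∧ q) → not p))) = max(0.02, 0) = 0.02
(q ∨ p) = max(0.02, 0.53) = 0.53
(q → q): 0.02 ≤ 0.02, so result = 1
((q ∨ p) → (q → q)): 0.53 ≤ 1, so result = 1
(((q ∨ p) → (q → q)) → q): 1 > 0.02, so result = 0.02
not (((q ∨ p) → (q → q)) → q): Gödel ¬ of 0.02 = 0 (operand ≠ 0)
(q ∨ not (((q ∨ p) → (q → q)) → q)) = max(0.02, 0) = 0.02
((q ∨ ((p ∧ q) → ((p ∧ q) → not p))) ∧ (q ∨ not (((q ∨ p) → (q → q)) → q))) = min(0.02, 0.02) = 0.02

0.02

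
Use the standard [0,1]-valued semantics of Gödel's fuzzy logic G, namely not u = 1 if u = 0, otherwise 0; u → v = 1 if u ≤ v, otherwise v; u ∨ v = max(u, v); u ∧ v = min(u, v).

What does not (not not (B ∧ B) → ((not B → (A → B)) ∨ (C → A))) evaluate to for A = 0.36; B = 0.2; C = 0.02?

0.00

(B ∧ B) = min(0.2, 0.2) = 0.2
not (B ∧ B): Gödel ¬ of 0.2 = 0 (operand ≠ 0)
not not (B ∧ B): Gödel ¬ of 0 = 1 (operand is 0)
not B: Gödel ¬ of 0.2 = 0 (operand ≠ 0)
(A → B): 0.36 > 0.2, so result = 0.2
(not B → (A → B)): 0 ≤ 0.2, so result = 1
(C → A): 0.02 ≤ 0.36, so result = 1
((not B → (A → B)) ∨ (C → A)) = max(1, 1) = 1
(not not (B ∧ B) → ((not B → (A → B)) ∨ (C → A))): 1 ≤ 1, so result = 1
not (not not (B ∧ B) → ((not B → (A → B)) ∨ (C → A))): Gödel ¬ of 1 = 0 (operand ≠ 0)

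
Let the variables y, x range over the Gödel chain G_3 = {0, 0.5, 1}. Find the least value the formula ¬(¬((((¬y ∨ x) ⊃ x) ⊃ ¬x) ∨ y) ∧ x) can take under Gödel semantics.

The minimum is attained at y = 0, x = 0.5:
  ¬y: Gödel ¬ of 0 = 1 (operand is 0)
  (¬y ∨ x) = max(1, 0.5) = 1
  ((¬y ∨ x) ⊃ x): 1 > 0.5, so result = 0.5
  ¬x: Gödel ¬ of 0.5 = 0 (operand ≠ 0)
  (((¬y ∨ x) ⊃ x) ⊃ ¬x): 0.5 > 0, so result = 0
  ((((¬y ∨ x) ⊃ x) ⊃ ¬x) ∨ y) = max(0, 0) = 0
  ¬((((¬y ∨ x) ⊃ x) ⊃ ¬x) ∨ y): Gödel ¬ of 0 = 1 (operand is 0)
  (¬((((¬y ∨ x) ⊃ x) ⊃ ¬x) ∨ y) ∧ x) = min(1, 0.5) = 0.5
  ¬(¬((((¬y ∨ x) ⊃ x) ⊃ ¬x) ∨ y) ∧ x): Gödel ¬ of 0.5 = 0 (operand ≠ 0)
Checking all 9 assignments confirms none give a value below 0.00.

0.00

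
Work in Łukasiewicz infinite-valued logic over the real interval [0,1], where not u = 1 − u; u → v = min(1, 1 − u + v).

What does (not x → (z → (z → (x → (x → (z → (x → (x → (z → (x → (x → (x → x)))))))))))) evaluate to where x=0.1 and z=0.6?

not x: Łukasiewicz ¬ gives 1 − 0.1 = 0.9
(x → x): min(1, 1 − 0.1 + 0.1) = 1
(x → (x → x)): min(1, 1 − 0.1 + 1) = 1
(x → (x → (x → x))): min(1, 1 − 0.1 + 1) = 1
(z → (x → (x → (x → x)))): min(1, 1 − 0.6 + 1) = 1
(x → (z → (x → (x → (x → x))))): min(1, 1 − 0.1 + 1) = 1
(x → (x → (z → (x → (x → (x → x)))))): min(1, 1 − 0.1 + 1) = 1
(z → (x → (x → (z → (x → (x → (x → x))))))): min(1, 1 − 0.6 + 1) = 1
(x → (z → (x → (x → (z → (x → (x → (x → x)))))))): min(1, 1 − 0.1 + 1) = 1
(x → (x → (z → (x → (x → (z → (x → (x → (x → x))))))))): min(1, 1 − 0.1 + 1) = 1
(z → (x → (x → (z → (x → (x → (z → (x → (x → (x → x)))))))))): min(1, 1 − 0.6 + 1) = 1
(z → (z → (x → (x → (z → (x → (x → (z → (x → (x → (x → x))))))))))): min(1, 1 − 0.6 + 1) = 1
(not x → (z → (z → (x → (x → (z → (x → (x → (z → (x → (x → (x → x)))))))))))): min(1, 1 − 0.9 + 1) = 1

1.00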